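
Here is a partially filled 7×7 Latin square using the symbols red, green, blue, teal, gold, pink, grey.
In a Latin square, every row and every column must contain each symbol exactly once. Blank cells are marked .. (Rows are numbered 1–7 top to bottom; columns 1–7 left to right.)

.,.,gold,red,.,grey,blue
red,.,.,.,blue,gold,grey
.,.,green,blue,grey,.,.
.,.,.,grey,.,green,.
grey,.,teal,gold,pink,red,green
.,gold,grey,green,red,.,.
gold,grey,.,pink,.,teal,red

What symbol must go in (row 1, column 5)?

Row 2, column 3: row 2 has {red, blue, gold, grey} and column 3 has {green, teal, gold, grey}, leaving only pink.
Row 2, column 4: row 2 has {red, blue, gold, pink, grey} and column 4 has {red, green, blue, gold, pink, grey}, leaving only teal.
Row 2, column 2: row 2 has {red, blue, teal, gold, pink, grey} and column 2 has {gold, grey}, leaving only green.
Row 3, column 6: row 3 has {green, blue, grey} and column 6 has {red, green, teal, gold, grey}, leaving only pink.
Row 3, column 1: row 3 has {green, blue, pink, grey} and column 1 has {red, gold, grey}, leaving only teal.
Row 3, column 2: row 3 has {green, blue, teal, pink, grey} and column 2 has {green, gold, grey}, leaving only red.
Row 3, column 7: row 3 has {red, green, blue, teal, pink, grey} and column 7 has {red, green, blue, grey}, leaving only gold.
Row 5, column 2: row 5 has {red, green, teal, gold, pink, grey} and column 2 has {red, green, gold, grey}, leaving only blue.
Row 6, column 6: row 6 has {red, green, gold, grey} and column 6 has {red, green, teal, gold, pink, grey}, leaving only blue.
Row 6, column 1: row 6 has {red, green, blue, gold, grey} and column 1 has {red, teal, gold, grey}, leaving only pink.
Row 1, column 1: row 1 has {red, blue, gold, grey} and column 1 has {red, teal, gold, pink, grey}, leaving only green.
Row 1 already has {red, green, blue, gold, grey} and column 5 already has {red, blue, pink, grey}, so row 1, column 5 must be teal.

teal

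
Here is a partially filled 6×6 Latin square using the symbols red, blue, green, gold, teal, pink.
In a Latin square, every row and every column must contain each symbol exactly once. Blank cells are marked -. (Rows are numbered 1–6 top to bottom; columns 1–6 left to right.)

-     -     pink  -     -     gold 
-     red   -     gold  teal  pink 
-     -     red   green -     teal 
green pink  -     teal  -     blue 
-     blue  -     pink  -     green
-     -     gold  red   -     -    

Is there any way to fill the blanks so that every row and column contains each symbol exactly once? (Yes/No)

No

Row 4, column 3: row 4 together with column 3 already contain {red, blue, green, gold, teal, pink} — every symbol — so nothing can go there. The grid has no valid completion.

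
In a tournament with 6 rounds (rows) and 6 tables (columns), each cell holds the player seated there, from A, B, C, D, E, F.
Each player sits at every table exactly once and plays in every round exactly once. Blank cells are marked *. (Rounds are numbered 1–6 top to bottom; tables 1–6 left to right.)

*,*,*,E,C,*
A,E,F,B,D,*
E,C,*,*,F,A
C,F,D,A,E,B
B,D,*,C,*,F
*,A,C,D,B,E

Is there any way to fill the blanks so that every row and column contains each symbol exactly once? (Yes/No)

No

Round 3, table 4: round 3 together with table 4 already contain {A, B, C, D, E, F} — every symbol — so nothing can go there. The grid has no valid completion.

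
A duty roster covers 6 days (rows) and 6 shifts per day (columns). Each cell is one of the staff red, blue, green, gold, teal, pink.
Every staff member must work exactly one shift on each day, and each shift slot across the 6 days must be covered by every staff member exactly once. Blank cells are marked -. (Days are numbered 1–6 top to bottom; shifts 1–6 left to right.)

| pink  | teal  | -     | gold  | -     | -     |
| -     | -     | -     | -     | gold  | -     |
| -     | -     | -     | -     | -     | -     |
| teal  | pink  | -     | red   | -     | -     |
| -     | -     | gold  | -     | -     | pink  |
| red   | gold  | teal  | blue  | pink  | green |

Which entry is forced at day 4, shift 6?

Day 4, shift 6 is narrowed to {blue, gold}.
If it were blue, then day 4, shift 5 would be left with no valid symbol.
So day 4, shift 6 must be gold.

gold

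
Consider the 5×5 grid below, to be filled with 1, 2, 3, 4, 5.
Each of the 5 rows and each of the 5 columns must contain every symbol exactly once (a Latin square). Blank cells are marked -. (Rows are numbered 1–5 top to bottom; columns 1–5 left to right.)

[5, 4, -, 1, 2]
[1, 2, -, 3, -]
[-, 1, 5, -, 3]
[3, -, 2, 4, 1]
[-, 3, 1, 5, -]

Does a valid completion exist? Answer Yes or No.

Yes

No row or column among the givens repeats a symbol, and propagating forced cells runs into no contradiction.
One valid completion exists (for instance, 5 4 3 1 2 / 1 2 4 3 5 / 4 1 5 2 3 / 3 5 2 4 1 / 2 3 1 5 4).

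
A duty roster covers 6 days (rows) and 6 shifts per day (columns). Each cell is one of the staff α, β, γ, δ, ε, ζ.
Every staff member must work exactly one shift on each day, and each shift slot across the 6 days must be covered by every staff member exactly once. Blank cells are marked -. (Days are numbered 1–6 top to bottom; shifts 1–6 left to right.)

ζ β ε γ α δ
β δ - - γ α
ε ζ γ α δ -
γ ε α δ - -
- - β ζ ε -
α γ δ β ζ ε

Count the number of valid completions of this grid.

Day 2, shift 3: eliminating its day and shift leaves {ζ}.
Day 2, shift 4: eliminating its day and shift leaves {ε}.
Day 3, shift 6: eliminating its day and shift leaves {β}.
Day 4, shift 5: eliminating its day and shift leaves {β}.
Day 4, shift 6: eliminating its day and shift leaves {β, ζ}.
Day 5, shift 1: eliminating its day and shift leaves {δ}.
Day 5, shift 2: eliminating its day and shift leaves {α}.
Day 5, shift 6: eliminating its day and shift leaves {γ}.
Only one assignment across all blanks avoids any day or shift repeat, giving 1 completion.

1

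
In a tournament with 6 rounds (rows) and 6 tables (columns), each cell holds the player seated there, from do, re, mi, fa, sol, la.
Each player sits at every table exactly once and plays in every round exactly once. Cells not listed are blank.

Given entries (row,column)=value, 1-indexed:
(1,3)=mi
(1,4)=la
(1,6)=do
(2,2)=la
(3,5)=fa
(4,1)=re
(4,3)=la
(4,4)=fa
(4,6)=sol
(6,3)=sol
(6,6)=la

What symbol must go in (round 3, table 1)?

Round 3, table 1 is narrowed to {do, mi, sol, la}.
If it were do, then round 3, table 4 would be left with no valid symbol.
If it were mi, then round 3, table 4 would be left with no valid symbol.
If it were sol, propagating the remaining blanks reaches a contradiction.
So round 3, table 1 must be la.

la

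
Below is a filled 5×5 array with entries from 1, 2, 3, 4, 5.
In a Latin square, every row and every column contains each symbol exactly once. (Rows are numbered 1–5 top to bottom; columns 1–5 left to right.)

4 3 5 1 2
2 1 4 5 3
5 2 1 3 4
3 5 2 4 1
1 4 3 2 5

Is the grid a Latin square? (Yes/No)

Yes

Each row is a permutation of the 5 symbols, and so is each column.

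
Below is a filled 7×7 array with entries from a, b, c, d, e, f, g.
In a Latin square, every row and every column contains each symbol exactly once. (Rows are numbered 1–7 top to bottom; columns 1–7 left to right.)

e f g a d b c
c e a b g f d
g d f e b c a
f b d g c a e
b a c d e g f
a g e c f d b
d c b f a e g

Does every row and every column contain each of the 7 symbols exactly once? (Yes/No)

Yes

Each row is a permutation of the 7 symbols, and so is each column.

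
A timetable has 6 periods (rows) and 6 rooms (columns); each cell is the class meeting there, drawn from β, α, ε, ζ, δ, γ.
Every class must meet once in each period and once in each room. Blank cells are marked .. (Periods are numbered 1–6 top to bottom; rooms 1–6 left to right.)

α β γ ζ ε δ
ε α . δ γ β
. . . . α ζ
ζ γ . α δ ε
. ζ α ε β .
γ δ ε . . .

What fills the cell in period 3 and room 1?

Period 2, room 3: period 2 has {β, α, ε, δ, γ} and room 3 has {α, ε, γ}, leaving only ζ.
Period 3, room 2: period 3 has {α, ζ} and room 2 has {β, α, ζ, δ, γ}, leaving only ε.
Period 4, room 3: period 4 has {α, ε, ζ, δ, γ} and room 3 has {α, ε, ζ, γ}, leaving only β.
Period 3, room 3: period 3 has {α, ε, ζ} and room 3 has {β, α, ε, ζ, γ}, leaving only δ.
Period 3 already has {α, ε, ζ, δ} and room 1 already has {α, ε, ζ, γ}, so period 3, room 1 must be β.

β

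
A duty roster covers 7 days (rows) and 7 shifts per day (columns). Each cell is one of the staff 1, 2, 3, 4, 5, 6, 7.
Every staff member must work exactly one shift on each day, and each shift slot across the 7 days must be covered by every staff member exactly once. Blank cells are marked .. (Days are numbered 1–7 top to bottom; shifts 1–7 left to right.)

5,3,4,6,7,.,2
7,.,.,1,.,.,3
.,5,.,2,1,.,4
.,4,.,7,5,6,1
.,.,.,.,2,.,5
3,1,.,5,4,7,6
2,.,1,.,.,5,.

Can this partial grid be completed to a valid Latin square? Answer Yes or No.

Day 4, shift 1: day 4 together with shift 1 already contain {1, 2, 3, 4, 5, 6, 7} — every symbol — so nothing can go there. The grid has no valid completion.

No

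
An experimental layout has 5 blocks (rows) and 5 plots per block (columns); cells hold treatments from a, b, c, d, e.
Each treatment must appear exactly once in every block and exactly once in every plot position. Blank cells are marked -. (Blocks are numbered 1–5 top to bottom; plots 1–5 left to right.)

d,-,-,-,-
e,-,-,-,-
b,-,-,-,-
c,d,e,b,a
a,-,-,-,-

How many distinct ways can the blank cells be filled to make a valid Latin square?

56

Block 1, plot 2: eliminating its block and plot leaves {a, b, c, e}.
Block 1, plot 3: eliminating its block and plot leaves {a, b, c}.
Block 1, plot 4: eliminating its block and plot leaves {a, c, e}.
Block 1, plot 5: eliminating its block and plot leaves {b, c, e}.
Block 2, plot 2: eliminating its block and plot leaves {a, b, c}.
Block 2, plot 3: eliminating its block and plot leaves {a, b, c, d}.
Block 2, plot 4: eliminating its block and plot leaves {a, c, d}.
Block 2, plot 5: eliminating its block and plot leaves {b, c, d}.
Block 3, plot 2: eliminating its block and plot leaves {a, c, e}.
Block 3, plot 3: eliminating its block and plot leaves {a, c, d}.
Block 3, plot 4: eliminating its block and plot leaves {a, c, d, e}.
Block 3, plot 5: eliminating its block and plot leaves {c, d, e}.
Block 5, plot 2: eliminating its block and plot leaves {b, c, e}.
Block 5, plot 3: eliminating its block and plot leaves {b, c, d}.
Block 5, plot 4: eliminating its block and plot leaves {c, d, e}.
Block 5, plot 5: eliminating its block and plot leaves {b, c, d, e}.
Enumerating the assignments across these blanks that avoid any block or plot repeat gives 56 completions.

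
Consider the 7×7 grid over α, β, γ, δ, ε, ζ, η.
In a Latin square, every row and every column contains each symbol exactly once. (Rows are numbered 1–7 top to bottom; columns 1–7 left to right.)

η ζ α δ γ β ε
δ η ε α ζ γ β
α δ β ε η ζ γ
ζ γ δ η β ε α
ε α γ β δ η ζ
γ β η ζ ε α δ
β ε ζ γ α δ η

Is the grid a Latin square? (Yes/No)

Each row is a permutation of the 7 symbols, and so is each column.

Yes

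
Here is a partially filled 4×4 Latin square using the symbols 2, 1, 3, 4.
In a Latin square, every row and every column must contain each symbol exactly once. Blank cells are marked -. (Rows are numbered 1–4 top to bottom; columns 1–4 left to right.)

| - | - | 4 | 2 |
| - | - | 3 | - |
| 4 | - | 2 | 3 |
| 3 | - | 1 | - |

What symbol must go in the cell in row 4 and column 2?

2

Row 1, column 1: row 1 has {2, 4} and column 1 has {3, 4}, leaving only 1.
Row 1, column 2: row 1 has {2, 1, 4} and column 2 has {}, leaving only 3.
Row 2, column 1: row 2 has {3} and column 1 has {1, 3, 4}, leaving only 2.
Row 3, column 2: row 3 has {2, 3, 4} and column 2 has {3}, leaving only 1.
Row 2, column 2: row 2 has {2, 3} and column 2 has {1, 3}, leaving only 4.
Row 4 already has {1, 3} and column 2 already has {1, 3, 4}, so row 4, column 2 must be 2.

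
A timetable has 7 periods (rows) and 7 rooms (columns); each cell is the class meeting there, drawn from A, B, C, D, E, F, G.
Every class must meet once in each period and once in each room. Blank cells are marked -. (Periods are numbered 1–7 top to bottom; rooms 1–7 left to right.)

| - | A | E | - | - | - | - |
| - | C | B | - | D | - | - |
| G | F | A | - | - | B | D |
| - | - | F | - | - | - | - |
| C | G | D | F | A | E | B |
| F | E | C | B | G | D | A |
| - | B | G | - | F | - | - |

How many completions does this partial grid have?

13

Period 1, room 1: eliminating its period and room leaves {B, D}.
Period 1, room 4: eliminating its period and room leaves {C, D, G}.
Period 1, room 5: eliminating its period and room leaves {B, C}.
Period 1, room 6: eliminating its period and room leaves {C, F, G}.
Period 1, room 7: eliminating its period and room leaves {C, F, G}.
Period 2, room 1: eliminating its period and room leaves {A, E}.
Period 2, room 4: eliminating its period and room leaves {A, E, G}.
Period 2, room 6: eliminating its period and room leaves {A, F, G}.
Period 2, room 7: eliminating its period and room leaves {E, F, G}.
Period 3, room 4: eliminating its period and room leaves {C, E}.
Period 3, room 5: eliminating its period and room leaves {C, E}.
Period 4, room 1: eliminating its period and room leaves {A, B, D, E}.
Period 4, room 2: eliminating its period and room leaves {D}.
Period 4, room 4: eliminating its period and room leaves {A, C, D, E, G}.
Period 4, room 5: eliminating its period and room leaves {B, C, E}.
Period 4, room 6: eliminating its period and room leaves {A, C, G}.
Period 4, room 7: eliminating its period and room leaves {C, E, G}.
Period 7, room 1: eliminating its period and room leaves {A, D, E}.
Period 7, room 4: eliminating its period and room leaves {A, C, D, E}.
Period 7, room 6: eliminating its period and room leaves {A, C}.
Period 7, room 7: eliminating its period and room leaves {C, E}.
Enumerating the assignments across these blanks that avoid any period or room repeat gives 13 completions.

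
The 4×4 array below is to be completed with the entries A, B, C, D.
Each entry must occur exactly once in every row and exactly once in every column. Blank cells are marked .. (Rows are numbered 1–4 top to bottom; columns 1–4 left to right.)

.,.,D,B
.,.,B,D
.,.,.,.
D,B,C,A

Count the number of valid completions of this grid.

2

Row 1, column 1: eliminating its row and column leaves {A, C}.
Row 1, column 2: eliminating its row and column leaves {A, C}.
Row 2, column 1: eliminating its row and column leaves {A, C}.
Row 2, column 2: eliminating its row and column leaves {A, C}.
Row 3, column 1: eliminating its row and column leaves {A, B, C}.
Row 3, column 2: eliminating its row and column leaves {A, C, D}.
Row 3, column 3: eliminating its row and column leaves {A}.
Row 3, column 4: eliminating its row and column leaves {C}.
Enumerating the assignments across these blanks that avoid any row or column repeat gives 2 completions.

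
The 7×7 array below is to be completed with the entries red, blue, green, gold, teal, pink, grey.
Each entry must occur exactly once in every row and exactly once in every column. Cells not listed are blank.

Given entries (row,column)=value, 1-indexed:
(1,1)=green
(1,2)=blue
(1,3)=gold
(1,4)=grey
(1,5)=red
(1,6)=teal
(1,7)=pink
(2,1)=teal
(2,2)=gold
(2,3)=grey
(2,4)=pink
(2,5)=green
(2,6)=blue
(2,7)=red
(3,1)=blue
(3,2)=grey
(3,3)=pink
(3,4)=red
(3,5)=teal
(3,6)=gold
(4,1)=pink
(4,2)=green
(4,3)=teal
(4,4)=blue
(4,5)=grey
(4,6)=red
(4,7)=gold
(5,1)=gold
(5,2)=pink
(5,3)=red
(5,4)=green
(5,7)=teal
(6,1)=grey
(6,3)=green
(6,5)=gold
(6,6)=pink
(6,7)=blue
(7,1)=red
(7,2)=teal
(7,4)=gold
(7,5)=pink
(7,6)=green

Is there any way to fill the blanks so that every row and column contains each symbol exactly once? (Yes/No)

Yes

No row or column among the givens repeats a symbol, and propagating forced cells runs into no contradiction.
One valid completion exists (for instance, green blue gold grey red teal pink / teal gold grey pink green blue red / blue grey pink red teal gold green / pink green teal blue grey red gold / gold pink red green blue grey teal / grey red green teal gold pink blue / red teal blue gold pink green grey).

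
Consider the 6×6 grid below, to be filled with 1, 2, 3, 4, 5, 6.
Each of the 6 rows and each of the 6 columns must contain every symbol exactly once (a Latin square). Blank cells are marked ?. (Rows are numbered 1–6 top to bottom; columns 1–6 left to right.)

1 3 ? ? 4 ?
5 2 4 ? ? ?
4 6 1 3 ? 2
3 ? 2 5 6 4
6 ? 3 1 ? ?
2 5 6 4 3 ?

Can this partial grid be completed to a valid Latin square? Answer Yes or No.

Yes

No row or column among the givens repeats a symbol, and propagating forced cells runs into no contradiction.
One valid completion exists (for instance, 1 3 5 2 4 6 / 5 2 4 6 1 3 / 4 6 1 3 5 2 / 3 1 2 5 6 4 / 6 4 3 1 2 5 / 2 5 6 4 3 1).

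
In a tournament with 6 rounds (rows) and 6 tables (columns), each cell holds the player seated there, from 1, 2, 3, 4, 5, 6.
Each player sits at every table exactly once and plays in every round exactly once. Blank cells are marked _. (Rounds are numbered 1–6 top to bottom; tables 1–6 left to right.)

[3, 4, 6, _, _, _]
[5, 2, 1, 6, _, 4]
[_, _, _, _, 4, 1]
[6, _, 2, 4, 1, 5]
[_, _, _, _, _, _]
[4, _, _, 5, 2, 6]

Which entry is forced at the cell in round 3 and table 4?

3

Round 1, table 5: round 1 has {3, 4, 6} and table 5 has {1, 2, 4}, leaving only 5.
Round 1, table 6: round 1 has {3, 4, 5, 6} and table 6 has {1, 4, 5, 6}, leaving only 2.
Round 1, table 4: round 1 has {2, 3, 4, 5, 6} and table 4 has {4, 5, 6}, leaving only 1.
Round 2, table 5: round 2 has {1, 2, 4, 5, 6} and table 5 has {1, 2, 4, 5}, leaving only 3.
Round 3, table 1: round 3 has {1, 4} and table 1 has {3, 4, 5, 6}, leaving only 2.
Round 3 already has {1, 2, 4} and table 4 already has {1, 4, 5, 6}, so round 3, table 4 must be 3.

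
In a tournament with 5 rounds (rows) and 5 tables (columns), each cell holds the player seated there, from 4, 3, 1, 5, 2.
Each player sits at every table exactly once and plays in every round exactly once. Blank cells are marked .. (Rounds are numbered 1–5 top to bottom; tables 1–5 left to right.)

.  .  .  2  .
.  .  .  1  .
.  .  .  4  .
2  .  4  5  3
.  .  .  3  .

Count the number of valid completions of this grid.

56

Round 1, table 1: eliminating its round and table leaves {4, 3, 1, 5}.
Round 1, table 2: eliminating its round and table leaves {4, 3, 1, 5}.
Round 1, table 3: eliminating its round and table leaves {3, 1, 5}.
Round 1, table 5: eliminating its round and table leaves {4, 1, 5}.
Round 2, table 1: eliminating its round and table leaves {4, 3, 5}.
Round 2, table 2: eliminating its round and table leaves {4, 3, 5, 2}.
Round 2, table 3: eliminating its round and table leaves {3, 5, 2}.
Round 2, table 5: eliminating its round and table leaves {4, 5, 2}.
Round 3, table 1: eliminating its round and table leaves {3, 1, 5}.
Round 3, table 2: eliminating its round and table leaves {3, 1, 5, 2}.
Round 3, table 3: eliminating its round and table leaves {3, 1, 5, 2}.
Round 3, table 5: eliminating its round and table leaves {1, 5, 2}.
Round 4, table 2: eliminating its round and table leaves {1}.
Round 5, table 1: eliminating its round and table leaves {4, 1, 5}.
Round 5, table 2: eliminating its round and table leaves {4, 1, 5, 2}.
Round 5, table 3: eliminating its round and table leaves {1, 5, 2}.
Round 5, table 5: eliminating its round and table leaves {4, 1, 5, 2}.
Enumerating the assignments across these blanks that avoid any round or table repeat gives 56 completions.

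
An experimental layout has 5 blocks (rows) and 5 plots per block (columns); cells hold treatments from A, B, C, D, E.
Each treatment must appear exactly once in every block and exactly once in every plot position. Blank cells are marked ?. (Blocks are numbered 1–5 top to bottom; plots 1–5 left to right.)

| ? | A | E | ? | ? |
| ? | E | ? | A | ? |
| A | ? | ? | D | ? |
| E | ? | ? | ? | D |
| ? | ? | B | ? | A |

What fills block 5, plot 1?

Block 3, plot 3: block 3 has {A, D} and plot 3 has {B, E}, leaving only C.
Block 2, plot 3: block 2 has {A, E} and plot 3 has {B, C, E}, leaving only D.
Block 3, plot 2: block 3 has {A, C, D} and plot 2 has {A, E}, leaving only B.
Block 3, plot 5: block 3 has {A, B, C, D} and plot 5 has {A, D}, leaving only E.
Block 4, plot 2: block 4 has {D, E} and plot 2 has {A, B, E}, leaving only C.
Block 4, plot 3: block 4 has {C, D, E} and plot 3 has {B, C, D, E}, leaving only A.
Block 4, plot 4: block 4 has {A, C, D, E} and plot 4 has {A, D}, leaving only B.
Block 1, plot 4: block 1 has {A, E} and plot 4 has {A, B, D}, leaving only C.
Block 1, plot 5: block 1 has {A, C, E} and plot 5 has {A, D, E}, leaving only B.
Block 1, plot 1: block 1 has {A, B, C, E} and plot 1 has {A, E}, leaving only D.
Block 5 already has {A, B} and plot 1 already has {A, D, E}, so block 5, plot 1 must be C.

C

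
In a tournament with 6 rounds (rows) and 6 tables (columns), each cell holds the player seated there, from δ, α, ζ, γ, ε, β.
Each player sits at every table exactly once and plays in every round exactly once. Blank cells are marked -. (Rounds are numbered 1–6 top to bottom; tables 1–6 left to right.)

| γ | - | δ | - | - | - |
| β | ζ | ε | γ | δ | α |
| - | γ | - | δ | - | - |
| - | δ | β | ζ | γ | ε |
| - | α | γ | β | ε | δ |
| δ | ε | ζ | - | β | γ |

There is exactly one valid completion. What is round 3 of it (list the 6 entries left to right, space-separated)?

Round 3, table 3: round 3 has {δ, γ} and table 3 has {δ, ζ, γ, ε, β}, leaving only α.
Round 3, table 5: round 3 has {δ, α, γ} and table 5 has {δ, γ, ε, β}, leaving only ζ.
Round 3, table 1: round 3 has {δ, α, ζ, γ} and table 1 has {δ, γ, β}, leaving only ε.
Round 3, table 6: round 3 has {δ, α, ζ, γ, ε} and table 6 has {δ, α, γ, ε}, leaving only β.
So round 3 reads: ε γ α δ ζ β.

ε γ α δ ζ β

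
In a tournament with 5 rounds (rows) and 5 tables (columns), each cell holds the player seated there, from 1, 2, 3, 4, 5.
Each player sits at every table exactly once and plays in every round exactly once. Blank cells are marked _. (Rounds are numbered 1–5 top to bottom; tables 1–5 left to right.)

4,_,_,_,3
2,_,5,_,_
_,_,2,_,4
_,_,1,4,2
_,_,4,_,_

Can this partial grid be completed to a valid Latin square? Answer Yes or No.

Round 1, table 3: round 1 together with table 3 already contain {1, 2, 3, 4, 5} — every symbol — so nothing can go there. The grid has no valid completion.

No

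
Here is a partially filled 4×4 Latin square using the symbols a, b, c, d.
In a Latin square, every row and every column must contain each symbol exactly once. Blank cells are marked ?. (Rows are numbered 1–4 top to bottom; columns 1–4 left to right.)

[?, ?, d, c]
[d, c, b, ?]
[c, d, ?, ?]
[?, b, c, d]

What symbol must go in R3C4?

Row 1, column 2: row 1 has {c, d} and column 2 has {b, c, d}, leaving only a.
Row 1, column 1: row 1 has {a, c, d} and column 1 has {c, d}, leaving only b.
Row 2, column 4: row 2 has {b, c, d} and column 4 has {c, d}, leaving only a.
Row 3 already has {c, d} and column 4 already has {a, c, d}, so row 3, column 4 must be b.

b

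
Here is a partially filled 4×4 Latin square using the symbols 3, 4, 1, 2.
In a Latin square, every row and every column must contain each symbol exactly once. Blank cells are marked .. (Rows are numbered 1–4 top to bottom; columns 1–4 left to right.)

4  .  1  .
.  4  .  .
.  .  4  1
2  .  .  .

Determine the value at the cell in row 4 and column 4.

Row 3, column 1: row 3 has {4, 1} and column 1 has {4, 2}, leaving only 3.
Row 2, column 1: row 2 has {4} and column 1 has {3, 4, 2}, leaving only 1.
Row 3, column 2: row 3 has {3, 4, 1} and column 2 has {4}, leaving only 2.
Row 1, column 2: row 1 has {4, 1} and column 2 has {4, 2}, leaving only 3.
Row 1, column 4: row 1 has {3, 4, 1} and column 4 has {1}, leaving only 2.
Row 2, column 4: row 2 has {4, 1} and column 4 has {1, 2}, leaving only 3.
Row 4 already has {2} and column 4 already has {3, 1, 2}, so row 4, column 4 must be 4.

4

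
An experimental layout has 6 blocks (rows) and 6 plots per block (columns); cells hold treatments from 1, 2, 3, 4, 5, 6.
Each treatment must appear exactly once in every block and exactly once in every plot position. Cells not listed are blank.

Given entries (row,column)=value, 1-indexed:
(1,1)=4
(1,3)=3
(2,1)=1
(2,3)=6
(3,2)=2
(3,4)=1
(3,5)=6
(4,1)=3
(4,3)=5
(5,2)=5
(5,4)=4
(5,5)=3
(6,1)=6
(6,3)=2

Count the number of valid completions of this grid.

20

Block 1, plot 2: eliminating its block and plot leaves {1, 6}.
Block 1, plot 4: eliminating its block and plot leaves {2, 5, 6}.
Block 1, plot 5: eliminating its block and plot leaves {1, 2, 5}.
Block 1, plot 6: eliminating its block and plot leaves {1, 2, 5, 6}.
Block 2, plot 2: eliminating its block and plot leaves {3, 4}.
Block 2, plot 4: eliminating its block and plot leaves {2, 3, 5}.
Block 2, plot 5: eliminating its block and plot leaves {2, 4, 5}.
Block 2, plot 6: eliminating its block and plot leaves {2, 3, 4, 5}.
Block 3, plot 1: eliminating its block and plot leaves {5}.
Block 3, plot 3: eliminating its block and plot leaves {4}.
Block 3, plot 6: eliminating its block and plot leaves {3, 4, 5}.
Block 4, plot 2: eliminating its block and plot leaves {1, 4, 6}.
Block 4, plot 4: eliminating its block and plot leaves {2, 6}.
Block 4, plot 5: eliminating its block and plot leaves {1, 2, 4}.
Block 4, plot 6: eliminating its block and plot leaves {1, 2, 4, 6}.
Block 5, plot 1: eliminating its block and plot leaves {2}.
Block 5, plot 3: eliminating its block and plot leaves {1}.
Block 5, plot 6: eliminating its block and plot leaves {1, 2, 6}.
Block 6, plot 2: eliminating its block and plot leaves {1, 3, 4}.
Block 6, plot 4: eliminating its block and plot leaves {3, 5}.
Block 6, plot 5: eliminating its block and plot leaves {1, 4, 5}.
Block 6, plot 6: eliminating its block and plot leaves {1, 3, 4, 5}.
Enumerating the assignments across these blanks that avoid any block or plot repeat gives 20 completions.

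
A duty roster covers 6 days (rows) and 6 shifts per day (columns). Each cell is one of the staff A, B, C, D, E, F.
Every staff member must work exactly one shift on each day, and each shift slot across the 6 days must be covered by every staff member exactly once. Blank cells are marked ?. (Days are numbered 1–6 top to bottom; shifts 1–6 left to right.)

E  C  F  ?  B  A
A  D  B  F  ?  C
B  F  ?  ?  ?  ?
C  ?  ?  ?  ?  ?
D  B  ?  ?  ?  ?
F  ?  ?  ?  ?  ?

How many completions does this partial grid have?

Day 1, shift 4: eliminating its day and shift leaves {D}.
Day 2, shift 5: eliminating its day and shift leaves {E}.
Day 3, shift 3: eliminating its day and shift leaves {A, C, D, E}.
Day 3, shift 4: eliminating its day and shift leaves {A, C, D, E}.
Day 3, shift 5: eliminating its day and shift leaves {A, C, D, E}.
Day 3, shift 6: eliminating its day and shift leaves {D, E}.
Day 4, shift 2: eliminating its day and shift leaves {A, E}.
Day 4, shift 3: eliminating its day and shift leaves {A, D, E}.
Day 4, shift 4: eliminating its day and shift leaves {A, B, D, E}.
Day 4, shift 5: eliminating its day and shift leaves {A, D, E, F}.
Day 4, shift 6: eliminating its day and shift leaves {B, D, E, F}.
Day 5, shift 3: eliminating its day and shift leaves {A, C, E}.
Day 5, shift 4: eliminating its day and shift leaves {A, C, E}.
Day 5, shift 5: eliminating its day and shift leaves {A, C, E, F}.
Day 5, shift 6: eliminating its day and shift leaves {E, F}.
Day 6, shift 2: eliminating its day and shift leaves {A, E}.
Day 6, shift 3: eliminating its day and shift leaves {A, C, D, E}.
Day 6, shift 4: eliminating its day and shift leaves {A, B, C, D, E}.
Day 6, shift 5: eliminating its day and shift leaves {A, C, D, E}.
Day 6, shift 6: eliminating its day and shift leaves {B, D, E}.
Enumerating the assignments across these blanks that avoid any day or shift repeat gives 22 completions.

22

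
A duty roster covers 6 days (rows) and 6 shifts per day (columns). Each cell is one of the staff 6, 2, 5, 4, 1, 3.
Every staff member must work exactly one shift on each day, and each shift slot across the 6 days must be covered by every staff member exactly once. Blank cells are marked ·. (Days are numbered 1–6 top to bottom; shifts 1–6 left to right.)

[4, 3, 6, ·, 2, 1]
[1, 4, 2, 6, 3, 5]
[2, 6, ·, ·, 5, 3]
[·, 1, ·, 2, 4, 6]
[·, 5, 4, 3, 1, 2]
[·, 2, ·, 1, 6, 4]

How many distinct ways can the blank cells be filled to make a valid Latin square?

2

Day 1, shift 4: eliminating its day and shift leaves {5}.
Day 3, shift 3: eliminating its day and shift leaves {1}.
Day 3, shift 4: eliminating its day and shift leaves {4}.
Day 4, shift 1: eliminating its day and shift leaves {5, 3}.
Day 4, shift 3: eliminating its day and shift leaves {5, 3}.
Day 5, shift 1: eliminating its day and shift leaves {6}.
Day 6, shift 1: eliminating its day and shift leaves {5, 3}.
Day 6, shift 3: eliminating its day and shift leaves {5, 3}.
Enumerating the assignments across these blanks that avoid any day or shift repeat gives 2 completions.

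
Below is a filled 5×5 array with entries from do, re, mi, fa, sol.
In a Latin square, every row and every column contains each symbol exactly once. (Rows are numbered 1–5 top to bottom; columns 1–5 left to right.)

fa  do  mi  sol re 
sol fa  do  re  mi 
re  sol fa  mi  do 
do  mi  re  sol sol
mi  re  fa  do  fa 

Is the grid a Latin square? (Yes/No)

Row 5 contains fa twice (at columns 3 and 5); row 4 is also not a permutation.

No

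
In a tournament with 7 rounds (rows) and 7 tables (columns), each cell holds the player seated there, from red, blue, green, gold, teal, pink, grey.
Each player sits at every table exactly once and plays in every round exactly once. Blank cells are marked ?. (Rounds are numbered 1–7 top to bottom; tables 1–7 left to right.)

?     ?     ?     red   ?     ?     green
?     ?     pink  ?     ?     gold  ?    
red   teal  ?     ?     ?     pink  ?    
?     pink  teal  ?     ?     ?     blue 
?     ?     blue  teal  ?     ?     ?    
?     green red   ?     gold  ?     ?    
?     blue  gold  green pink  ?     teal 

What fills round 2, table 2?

grey

Round 1, table 3: round 1 has {red, green} and table 3 has {red, blue, gold, teal, pink}, leaving only grey.
Round 1, table 2: round 1 has {red, green, grey} and table 2 has {blue, green, teal, pink}, leaving only gold.
Round 3, table 3: round 3 has {red, teal, pink} and table 3 has {red, blue, gold, teal, pink, grey}, leaving only green.
Round 7, table 1: round 7 has {blue, green, gold, teal, pink} and table 1 has {red}, leaving only grey.
Round 7, table 6: round 7 has {blue, green, gold, teal, pink, grey} and table 6 has {gold, pink}, leaving only red.
Round 2, table 2 is narrowed to {red, grey}.
If it were red, then round 5, table 5 would be left with no valid symbol.
So round 2, table 2 must be grey.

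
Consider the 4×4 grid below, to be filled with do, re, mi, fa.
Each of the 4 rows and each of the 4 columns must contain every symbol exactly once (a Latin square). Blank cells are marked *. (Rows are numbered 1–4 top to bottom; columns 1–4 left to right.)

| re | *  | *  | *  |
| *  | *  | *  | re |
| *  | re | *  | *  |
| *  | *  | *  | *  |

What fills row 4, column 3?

Row 4, column 3 is narrowed to {do, re, mi, fa}.
If it were do, propagating the remaining blanks reaches a contradiction.
If it were mi, propagating the remaining blanks reaches a contradiction.
If it were fa, propagating the remaining blanks reaches a contradiction.
So row 4, column 3 must be re.

re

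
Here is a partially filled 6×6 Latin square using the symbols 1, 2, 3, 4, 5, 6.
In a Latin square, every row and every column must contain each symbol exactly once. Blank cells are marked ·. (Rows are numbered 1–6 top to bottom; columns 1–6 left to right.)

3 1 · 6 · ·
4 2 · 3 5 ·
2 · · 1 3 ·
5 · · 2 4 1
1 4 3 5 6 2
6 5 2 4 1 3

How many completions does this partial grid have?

2

Row 1, column 3: eliminating its row and column leaves {4, 5}.
Row 1, column 5: eliminating its row and column leaves {2}.
Row 1, column 6: eliminating its row and column leaves {4, 5}.
Row 2, column 3: eliminating its row and column leaves {1, 6}.
Row 2, column 6: eliminating its row and column leaves {6}.
Row 3, column 2: eliminating its row and column leaves {6}.
Row 3, column 3: eliminating its row and column leaves {4, 5, 6}.
Row 3, column 6: eliminating its row and column leaves {4, 5, 6}.
Row 4, column 2: eliminating its row and column leaves {3, 6}.
Row 4, column 3: eliminating its row and column leaves {6}.
Enumerating the assignments across these blanks that avoid any row or column repeat gives 2 completions.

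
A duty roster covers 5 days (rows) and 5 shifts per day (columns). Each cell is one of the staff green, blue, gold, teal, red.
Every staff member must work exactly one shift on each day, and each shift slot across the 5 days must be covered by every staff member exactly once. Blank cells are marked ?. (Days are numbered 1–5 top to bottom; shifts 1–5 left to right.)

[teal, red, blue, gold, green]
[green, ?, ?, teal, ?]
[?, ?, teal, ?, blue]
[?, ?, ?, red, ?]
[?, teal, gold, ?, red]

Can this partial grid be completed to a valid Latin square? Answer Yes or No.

Day 2, shift 3: day 2 has {green, teal} and shift 3 has {blue, gold, teal}, so it must be red.
Day 2, shift 5: day 2 has {green, teal, red} and shift 5 has {green, blue, red}, so it must be gold.
Day 2, shift 2: day 2 has {green, gold, teal, red} and shift 2 has {teal, red}, so it must be blue.
Day 3, shift 4: day 3 has {blue, teal} and shift 4 has {gold, teal, red}, so it must be green.
Day 3, shift 2: day 3 has {green, blue, teal} and shift 2 has {blue, teal, red}, so it must be gold.
Day 3, shift 1: day 3 has {green, blue, gold, teal} and shift 1 has {green, teal}, so it must be red.
Day 4, shift 2: day 4 has {red} and shift 2 has {blue, gold, teal, red}, so it must be green.
Now day 4, shift 3: day 4 together with shift 3 already contain {green, blue, gold, teal, red} — every symbol — so nothing can go there. The grid has no valid completion.

No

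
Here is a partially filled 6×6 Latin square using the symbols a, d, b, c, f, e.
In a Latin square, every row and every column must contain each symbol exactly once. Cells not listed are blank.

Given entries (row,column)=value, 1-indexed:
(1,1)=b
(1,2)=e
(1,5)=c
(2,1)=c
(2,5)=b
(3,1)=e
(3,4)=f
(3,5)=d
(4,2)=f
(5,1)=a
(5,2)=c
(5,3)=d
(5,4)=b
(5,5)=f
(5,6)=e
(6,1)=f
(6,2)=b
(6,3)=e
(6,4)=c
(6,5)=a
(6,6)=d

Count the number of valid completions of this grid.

4

Row 1, column 3: eliminating its row and column leaves {a, f}.
Row 1, column 4: eliminating its row and column leaves {a, d}.
Row 1, column 6: eliminating its row and column leaves {a, f}.
Row 2, column 2: eliminating its row and column leaves {a, d}.
Row 2, column 3: eliminating its row and column leaves {a, f}.
Row 2, column 4: eliminating its row and column leaves {a, d, e}.
Row 2, column 6: eliminating its row and column leaves {a, f}.
Row 3, column 2: eliminating its row and column leaves {a}.
Row 3, column 3: eliminating its row and column leaves {a, b, c}.
Row 3, column 6: eliminating its row and column leaves {a, b, c}.
Row 4, column 1: eliminating its row and column leaves {d}.
Row 4, column 3: eliminating its row and column leaves {a, b, c}.
Row 4, column 4: eliminating its row and column leaves {a, d, e}.
Row 4, column 5: eliminating its row and column leaves {e}.
Row 4, column 6: eliminating its row and column leaves {a, b, c}.
Enumerating the assignments across these blanks that avoid any row or column repeat gives 4 completions.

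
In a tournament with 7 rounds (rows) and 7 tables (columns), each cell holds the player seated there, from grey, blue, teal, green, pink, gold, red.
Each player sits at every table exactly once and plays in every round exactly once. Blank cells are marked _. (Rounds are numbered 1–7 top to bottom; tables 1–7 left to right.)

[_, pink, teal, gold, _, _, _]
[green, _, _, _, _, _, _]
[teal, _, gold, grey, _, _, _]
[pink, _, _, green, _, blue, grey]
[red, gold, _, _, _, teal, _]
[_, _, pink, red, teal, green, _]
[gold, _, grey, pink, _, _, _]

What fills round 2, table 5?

Round 4, table 3: round 4 has {grey, blue, green, pink} and table 3 has {grey, teal, pink, gold}, leaving only red.
Round 2, table 3: round 2 has {green} and table 3 has {grey, teal, pink, gold, red}, leaving only blue.
Round 2, table 4: round 2 has {blue, green} and table 4 has {grey, green, pink, gold, red}, leaving only teal.
Round 4, table 2: round 4 has {grey, blue, green, pink, red} and table 2 has {pink, gold}, leaving only teal.
Round 4, table 5: round 4 has {grey, blue, teal, green, pink, red} and table 5 has {teal}, leaving only gold.
Round 5, table 3: round 5 has {teal, gold, red} and table 3 has {grey, blue, teal, pink, gold, red}, leaving only green.
Round 5, table 4: round 5 has {teal, green, gold, red} and table 4 has {grey, teal, green, pink, gold, red}, leaving only blue.
Round 5, table 7: round 5 has {blue, teal, green, gold, red} and table 7 has {grey}, leaving only pink.
Round 5, table 5: round 5 has {blue, teal, green, pink, gold, red} and table 5 has {teal, gold}, leaving only grey.
Round 7, table 6: round 7 has {grey, pink, gold} and table 6 has {blue, teal, green}, leaving only red.
Round 1, table 6: round 1 has {teal, pink, gold} and table 6 has {blue, teal, green, red}, leaving only grey.
Round 1, table 1: round 1 has {grey, teal, pink, gold} and table 1 has {teal, green, pink, gold, red}, leaving only blue.
Round 3, table 6: round 3 has {grey, teal, gold} and table 6 has {grey, blue, teal, green, red}, leaving only pink.
Round 2, table 6: round 2 has {blue, teal, green} and table 6 has {grey, blue, teal, green, pink, red}, leaving only gold.
Round 2, table 7: round 2 has {blue, teal, green, gold} and table 7 has {grey, pink}, leaving only red.
Round 2 already has {blue, teal, green, gold, red} and table 5 already has {grey, teal, gold}, so round 2, table 5 must be pink.

pink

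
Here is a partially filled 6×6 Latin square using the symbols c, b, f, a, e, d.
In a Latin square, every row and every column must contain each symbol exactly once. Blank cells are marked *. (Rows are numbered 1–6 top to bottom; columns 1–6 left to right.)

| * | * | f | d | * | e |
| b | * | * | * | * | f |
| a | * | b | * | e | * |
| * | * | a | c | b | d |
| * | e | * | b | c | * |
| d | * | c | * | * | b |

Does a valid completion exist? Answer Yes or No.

No row or column among the givens repeats a symbol, and propagating forced cells runs into no contradiction.
One valid completion exists (for instance, c b f d a e / b c e a d f / a d b f e c / e f a c b d / f e d b c a / d a c e f b).

Yes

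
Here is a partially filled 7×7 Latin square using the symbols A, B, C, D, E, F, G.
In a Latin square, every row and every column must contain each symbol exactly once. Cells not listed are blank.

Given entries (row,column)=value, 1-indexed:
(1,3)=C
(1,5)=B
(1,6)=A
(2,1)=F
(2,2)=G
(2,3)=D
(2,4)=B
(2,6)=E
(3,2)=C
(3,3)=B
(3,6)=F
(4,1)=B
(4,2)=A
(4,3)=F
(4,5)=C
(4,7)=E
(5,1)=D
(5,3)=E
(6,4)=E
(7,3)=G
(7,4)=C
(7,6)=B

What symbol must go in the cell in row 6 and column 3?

Row 6 already has {E} and column 3 already has {B, C, D, E, F, G}, so row 6, column 3 must be A.

A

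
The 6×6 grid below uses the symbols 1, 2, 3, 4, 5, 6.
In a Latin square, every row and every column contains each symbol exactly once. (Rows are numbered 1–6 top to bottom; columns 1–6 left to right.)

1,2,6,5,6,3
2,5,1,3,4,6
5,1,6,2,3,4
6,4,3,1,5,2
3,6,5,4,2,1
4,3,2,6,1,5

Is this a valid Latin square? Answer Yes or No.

Row 1 contains 6 twice (at columns 3 and 5), so it is not a permutation.

No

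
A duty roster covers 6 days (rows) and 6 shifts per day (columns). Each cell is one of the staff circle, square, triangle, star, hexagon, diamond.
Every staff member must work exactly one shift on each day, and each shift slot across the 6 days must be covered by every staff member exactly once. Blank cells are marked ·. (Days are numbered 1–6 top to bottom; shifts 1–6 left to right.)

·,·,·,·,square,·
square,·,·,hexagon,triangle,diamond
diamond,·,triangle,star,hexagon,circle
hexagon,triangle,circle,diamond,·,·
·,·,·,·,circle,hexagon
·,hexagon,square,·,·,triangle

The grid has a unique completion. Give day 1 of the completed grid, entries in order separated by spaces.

circle diamond hexagon triangle square star

Day 1, shift 6: day 1 has {square} and shift 6 has {circle, triangle, hexagon, diamond}, leaving only star.
Day 2, shift 3: day 2 has {square, triangle, hexagon, diamond} and shift 3 has {circle, square, triangle}, leaving only star.
Day 2, shift 2: day 2 has {square, triangle, star, hexagon, diamond} and shift 2 has {triangle, hexagon}, leaving only circle.
Day 1, shift 2: day 1 has {square, star} and shift 2 has {circle, triangle, hexagon}, leaving only diamond.
Day 1, shift 3: day 1 has {square, star, diamond} and shift 3 has {circle, square, triangle, star}, leaving only hexagon.
Day 3, shift 2: day 3 has {circle, triangle, star, hexagon, diamond} and shift 2 has {circle, triangle, hexagon, diamond}, leaving only square.
Day 4, shift 5: day 4 has {circle, triangle, hexagon, diamond} and shift 5 has {circle, square, triangle, hexagon}, leaving only star.
Day 4, shift 6: day 4 has {circle, triangle, star, hexagon, diamond} and shift 6 has {circle, triangle, star, hexagon, diamond}, leaving only square.
Day 5, shift 2: day 5 has {circle, hexagon} and shift 2 has {circle, square, triangle, hexagon, diamond}, leaving only star.
Day 5, shift 1: day 5 has {circle, star, hexagon} and shift 1 has {square, hexagon, diamond}, leaving only triangle.
Day 1, shift 1: day 1 has {square, star, hexagon, diamond} and shift 1 has {square, triangle, hexagon, diamond}, leaving only circle.
Day 1, shift 4: day 1 has {circle, square, star, hexagon, diamond} and shift 4 has {star, hexagon, diamond}, leaving only triangle.
So day 1 reads: circle diamond hexagon triangle square star.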